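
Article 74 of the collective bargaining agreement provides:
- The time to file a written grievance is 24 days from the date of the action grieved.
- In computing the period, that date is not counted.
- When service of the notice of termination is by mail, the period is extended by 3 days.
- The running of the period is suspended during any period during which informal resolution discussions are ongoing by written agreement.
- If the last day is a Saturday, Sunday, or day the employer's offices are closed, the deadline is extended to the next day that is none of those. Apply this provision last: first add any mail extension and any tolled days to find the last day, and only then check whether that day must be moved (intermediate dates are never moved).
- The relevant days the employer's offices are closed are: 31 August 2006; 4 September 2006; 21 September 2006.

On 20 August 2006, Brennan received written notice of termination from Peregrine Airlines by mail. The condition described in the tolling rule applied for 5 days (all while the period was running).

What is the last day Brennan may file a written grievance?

September 22, 2006

24 days after 20 August 2006 is September 13, 2006.
Service was by mail, adding 3 days: September 13, 2006 + 3 days = September 16, 2006.
Tolling adds 5 days: September 16, 2006 + 5 days = September 21, 2006.
September 21, 2006 is a listed holiday. The next qualifying day is September 22, 2006.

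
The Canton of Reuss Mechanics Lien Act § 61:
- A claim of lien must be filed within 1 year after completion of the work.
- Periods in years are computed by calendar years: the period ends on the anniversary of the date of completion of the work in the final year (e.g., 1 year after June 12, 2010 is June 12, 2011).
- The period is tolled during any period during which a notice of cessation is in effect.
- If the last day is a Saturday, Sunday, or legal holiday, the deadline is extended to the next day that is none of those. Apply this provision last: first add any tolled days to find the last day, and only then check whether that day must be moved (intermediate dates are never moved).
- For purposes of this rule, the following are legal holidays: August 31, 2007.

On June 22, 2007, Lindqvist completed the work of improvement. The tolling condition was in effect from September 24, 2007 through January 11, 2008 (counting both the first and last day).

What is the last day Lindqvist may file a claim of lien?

1 year after June 22, 2007 is June 22, 2008.
From September 24, 2007 through January 11, 2008 inclusive is 110 days; tolling adds 110 days: June 22, 2008 + 110 days = October 10, 2008.
October 10, 2008 is a Friday and not a legal holiday, so no extension applies.

October 10, 2008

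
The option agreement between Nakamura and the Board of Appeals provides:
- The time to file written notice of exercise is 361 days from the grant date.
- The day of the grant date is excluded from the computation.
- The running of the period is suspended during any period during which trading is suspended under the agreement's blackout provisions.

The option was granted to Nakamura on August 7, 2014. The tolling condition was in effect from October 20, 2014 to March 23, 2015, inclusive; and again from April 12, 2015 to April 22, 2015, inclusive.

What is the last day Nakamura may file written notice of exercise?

January 16, 2016

361 days after August 7, 2014 is August 3, 2015.
From October 20, 2014 through March 23, 2015 inclusive is 155 days; tolling adds 155 days: August 3, 2015 + 155 days = January 5, 2016.
From April 12, 2015 through April 22, 2015 inclusive is 11 days; tolling adds 11 days: January 5, 2016 + 11 days = January 16, 2016.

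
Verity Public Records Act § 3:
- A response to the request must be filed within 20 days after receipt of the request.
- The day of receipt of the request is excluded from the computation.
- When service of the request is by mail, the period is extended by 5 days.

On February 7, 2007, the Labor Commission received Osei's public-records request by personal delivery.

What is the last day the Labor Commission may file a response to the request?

February 27, 2007

20 days after February 7, 2007 is February 27, 2007.
Service was not by mail, so no mail extension applies.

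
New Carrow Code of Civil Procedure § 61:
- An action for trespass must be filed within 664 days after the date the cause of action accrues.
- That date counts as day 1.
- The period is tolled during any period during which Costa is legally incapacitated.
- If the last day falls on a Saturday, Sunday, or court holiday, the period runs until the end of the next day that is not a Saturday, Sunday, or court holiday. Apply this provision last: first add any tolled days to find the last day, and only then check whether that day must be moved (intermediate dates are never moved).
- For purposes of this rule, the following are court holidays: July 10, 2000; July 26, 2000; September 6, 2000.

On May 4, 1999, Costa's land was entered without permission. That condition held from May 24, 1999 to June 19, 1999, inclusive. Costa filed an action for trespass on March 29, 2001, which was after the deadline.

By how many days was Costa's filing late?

Counting May 4, 1999 as day 1, day 664 is February 25, 2001.
From May 24, 1999 through June 19, 1999 inclusive is 27 days; tolling adds 27 days: February 25, 2001 + 27 days = March 24, 2001.
March 24, 2001 is Saturday; March 25, 2001 is Sunday. The next qualifying day is March 26, 2001.
The deadline is March 26, 2001; from March 26, 2001 to March 29, 2001 is 3 days.

3 days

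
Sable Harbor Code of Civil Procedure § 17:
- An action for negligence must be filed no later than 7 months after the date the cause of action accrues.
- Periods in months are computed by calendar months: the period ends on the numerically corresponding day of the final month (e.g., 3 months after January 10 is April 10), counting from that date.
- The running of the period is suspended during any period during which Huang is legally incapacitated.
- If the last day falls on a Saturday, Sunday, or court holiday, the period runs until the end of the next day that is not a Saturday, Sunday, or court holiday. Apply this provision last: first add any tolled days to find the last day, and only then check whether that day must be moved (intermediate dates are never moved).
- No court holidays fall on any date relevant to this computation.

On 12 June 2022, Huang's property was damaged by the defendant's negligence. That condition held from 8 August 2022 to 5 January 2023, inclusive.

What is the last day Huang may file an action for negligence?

June 12, 2023

7 months after 12 June 2022 is January 12, 2023.
From August 8, 2022 through January 5, 2023 inclusive is 151 days; tolling adds 151 days: January 12, 2023 + 151 days = June 12, 2023.
June 12, 2023 is a Monday and not a court holiday, so no extension applies.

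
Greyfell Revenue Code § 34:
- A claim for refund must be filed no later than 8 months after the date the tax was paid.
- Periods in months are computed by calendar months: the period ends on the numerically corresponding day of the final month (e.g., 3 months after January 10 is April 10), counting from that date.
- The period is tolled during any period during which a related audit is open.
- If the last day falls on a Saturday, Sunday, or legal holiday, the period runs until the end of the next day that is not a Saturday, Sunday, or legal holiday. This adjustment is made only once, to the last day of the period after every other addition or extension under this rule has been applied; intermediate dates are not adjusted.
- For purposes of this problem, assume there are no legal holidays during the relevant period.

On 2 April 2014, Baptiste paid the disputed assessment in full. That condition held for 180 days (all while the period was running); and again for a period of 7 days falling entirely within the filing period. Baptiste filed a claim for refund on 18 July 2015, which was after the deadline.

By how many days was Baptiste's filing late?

40 days

8 months after 2 April 2014 is December 2, 2014.
Tolling adds 180 days: December 2, 2014 + 180 days = May 31, 2015.
Tolling adds 7 days: May 31, 2015 + 7 days = June 7, 2015.
June 7, 2015 is Sunday. The next qualifying day is June 8, 2015.
The deadline is June 8, 2015; from June 8, 2015 to July 18, 2015 is 40 days.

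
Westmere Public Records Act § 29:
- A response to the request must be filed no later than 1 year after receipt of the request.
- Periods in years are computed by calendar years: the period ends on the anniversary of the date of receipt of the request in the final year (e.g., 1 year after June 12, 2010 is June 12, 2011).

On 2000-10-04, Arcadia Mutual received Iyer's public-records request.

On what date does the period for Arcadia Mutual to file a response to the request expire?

October 4, 2001

1 year after 2000-10-04 is October 4, 2001.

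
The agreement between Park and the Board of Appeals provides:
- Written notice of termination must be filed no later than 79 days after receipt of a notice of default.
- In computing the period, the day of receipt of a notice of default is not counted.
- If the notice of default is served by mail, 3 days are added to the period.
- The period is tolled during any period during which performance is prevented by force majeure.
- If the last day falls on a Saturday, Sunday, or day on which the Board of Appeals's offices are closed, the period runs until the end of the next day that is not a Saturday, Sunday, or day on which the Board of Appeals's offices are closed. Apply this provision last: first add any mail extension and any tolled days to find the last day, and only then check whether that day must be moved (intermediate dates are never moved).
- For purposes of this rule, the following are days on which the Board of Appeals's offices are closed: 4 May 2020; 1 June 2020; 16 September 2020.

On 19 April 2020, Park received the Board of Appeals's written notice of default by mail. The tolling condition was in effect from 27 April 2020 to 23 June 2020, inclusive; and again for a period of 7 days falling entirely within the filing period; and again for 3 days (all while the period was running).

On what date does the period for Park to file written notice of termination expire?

79 days after 19 April 2020 is July 7, 2020.
Service was by mail, adding 3 days: July 7, 2020 + 3 days = July 10, 2020.
From April 27, 2020 through June 23, 2020 inclusive is 58 days; tolling adds 58 days: July 10, 2020 + 58 days = September 6, 2020.
Tolling adds 7 days: September 6, 2020 + 7 days = September 13, 2020.
Tolling adds 3 days: September 13, 2020 + 3 days = September 16, 2020.
September 16, 2020 is a listed holiday. The next qualifying day is September 17, 2020.

September 17, 2020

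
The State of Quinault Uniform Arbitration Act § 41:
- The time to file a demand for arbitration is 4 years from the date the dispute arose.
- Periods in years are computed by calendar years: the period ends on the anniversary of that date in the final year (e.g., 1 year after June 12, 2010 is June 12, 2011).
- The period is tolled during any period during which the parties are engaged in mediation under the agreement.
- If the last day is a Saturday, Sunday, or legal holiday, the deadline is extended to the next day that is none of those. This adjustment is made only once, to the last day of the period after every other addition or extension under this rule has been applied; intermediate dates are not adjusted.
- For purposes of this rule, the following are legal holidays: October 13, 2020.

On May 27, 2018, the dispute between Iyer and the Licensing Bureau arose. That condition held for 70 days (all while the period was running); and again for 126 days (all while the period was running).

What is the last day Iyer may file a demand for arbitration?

4 years after May 27, 2018 is May 27, 2022.
Tolling adds 70 days: May 27, 2022 + 70 days = August 5, 2022.
Tolling adds 126 days: August 5, 2022 + 126 days = December 9, 2022.
December 9, 2022 is a Friday and not a legal holiday, so no extension applies.

December 9, 2022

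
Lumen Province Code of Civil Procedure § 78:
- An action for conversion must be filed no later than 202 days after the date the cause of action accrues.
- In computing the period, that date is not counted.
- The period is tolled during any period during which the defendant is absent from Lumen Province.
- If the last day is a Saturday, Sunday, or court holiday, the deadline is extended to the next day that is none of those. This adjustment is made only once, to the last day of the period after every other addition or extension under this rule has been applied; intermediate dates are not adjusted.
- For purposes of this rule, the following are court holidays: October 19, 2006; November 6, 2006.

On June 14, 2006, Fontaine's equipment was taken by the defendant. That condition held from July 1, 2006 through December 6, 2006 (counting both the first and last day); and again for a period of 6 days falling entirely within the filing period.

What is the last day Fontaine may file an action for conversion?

202 days after June 14, 2006 is January 2, 2007.
From July 1, 2006 through December 6, 2006 inclusive is 159 days; tolling adds 159 days: January 2, 2007 + 159 days = June 10, 2007.
Tolling adds 6 days: June 10, 2007 + 6 days = June 16, 2007.
June 16, 2007 is Saturday; June 17, 2007 is Sunday. The next qualifying day is June 18, 2007.

June 18, 2007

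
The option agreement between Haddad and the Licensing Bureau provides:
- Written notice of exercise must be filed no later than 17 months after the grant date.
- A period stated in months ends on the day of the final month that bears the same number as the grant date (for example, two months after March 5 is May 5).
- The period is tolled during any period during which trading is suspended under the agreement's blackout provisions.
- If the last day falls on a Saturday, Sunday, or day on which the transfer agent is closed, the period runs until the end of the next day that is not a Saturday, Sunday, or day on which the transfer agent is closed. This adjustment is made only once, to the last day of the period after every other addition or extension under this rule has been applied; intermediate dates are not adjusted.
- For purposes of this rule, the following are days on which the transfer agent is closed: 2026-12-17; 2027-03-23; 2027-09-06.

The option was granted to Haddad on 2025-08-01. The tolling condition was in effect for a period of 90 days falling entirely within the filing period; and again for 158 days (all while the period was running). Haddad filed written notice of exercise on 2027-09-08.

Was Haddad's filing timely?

No

17 months after 2025-08-01 is January 1, 2027.
Tolling adds 90 days: January 1, 2027 + 90 days = April 1, 2027.
Tolling adds 158 days: April 1, 2027 + 158 days = September 6, 2027.
September 6, 2027 is a listed holiday. The next qualifying day is September 7, 2027.
The deadline is September 7, 2027; the filing on September 8, 2027 is after that date.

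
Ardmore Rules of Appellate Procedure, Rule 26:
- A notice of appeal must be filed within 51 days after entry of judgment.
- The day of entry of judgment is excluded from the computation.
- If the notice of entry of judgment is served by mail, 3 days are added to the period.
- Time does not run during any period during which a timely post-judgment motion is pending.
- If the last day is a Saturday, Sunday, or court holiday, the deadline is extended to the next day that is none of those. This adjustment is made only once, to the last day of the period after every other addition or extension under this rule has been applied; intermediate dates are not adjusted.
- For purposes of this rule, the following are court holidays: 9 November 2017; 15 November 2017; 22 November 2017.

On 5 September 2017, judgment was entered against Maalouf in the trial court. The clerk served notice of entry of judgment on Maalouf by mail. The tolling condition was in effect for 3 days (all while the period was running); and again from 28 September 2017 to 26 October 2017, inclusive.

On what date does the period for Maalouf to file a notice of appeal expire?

November 30, 2017

51 days after 5 September 2017 is October 26, 2017.
Service was by mail, adding 3 days: October 26, 2017 + 3 days = October 29, 2017.
Tolling adds 3 days: October 29, 2017 + 3 days = November 1, 2017.
From September 28, 2017 through October 26, 2017 inclusive is 29 days; tolling adds 29 days: November 1, 2017 + 29 days = November 30, 2017.
November 30, 2017 is a Thursday and not a court holiday, so no extension applies.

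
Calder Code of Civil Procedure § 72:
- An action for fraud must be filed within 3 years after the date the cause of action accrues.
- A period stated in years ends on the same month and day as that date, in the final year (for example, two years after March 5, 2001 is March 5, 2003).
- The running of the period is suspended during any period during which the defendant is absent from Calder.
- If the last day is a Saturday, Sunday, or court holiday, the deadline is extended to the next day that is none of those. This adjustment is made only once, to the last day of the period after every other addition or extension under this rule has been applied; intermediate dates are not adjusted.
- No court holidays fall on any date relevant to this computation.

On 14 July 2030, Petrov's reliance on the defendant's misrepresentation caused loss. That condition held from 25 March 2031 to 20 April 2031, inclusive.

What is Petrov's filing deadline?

3 years after 14 July 2030 is July 14, 2033.
From March 25, 2031 through April 20, 2031 inclusive is 27 days; tolling adds 27 days: July 14, 2033 + 27 days = August 10, 2033.
August 10, 2033 is a Wednesday and not a court holiday, so no extension applies.

August 10, 2033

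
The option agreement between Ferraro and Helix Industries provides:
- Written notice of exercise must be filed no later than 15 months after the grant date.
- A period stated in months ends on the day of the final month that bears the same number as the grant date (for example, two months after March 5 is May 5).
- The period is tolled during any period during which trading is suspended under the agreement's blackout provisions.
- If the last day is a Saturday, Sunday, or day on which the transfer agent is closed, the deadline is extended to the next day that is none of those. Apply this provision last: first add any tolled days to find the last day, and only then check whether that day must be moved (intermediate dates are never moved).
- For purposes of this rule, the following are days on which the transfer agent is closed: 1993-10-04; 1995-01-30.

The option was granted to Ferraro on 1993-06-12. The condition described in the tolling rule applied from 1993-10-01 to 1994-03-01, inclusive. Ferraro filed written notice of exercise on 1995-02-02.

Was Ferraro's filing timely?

15 months after 1993-06-12 is September 12, 1994.
From October 1, 1993 through March 1, 1994 inclusive is 152 days; tolling adds 152 days: September 12, 1994 + 152 days = February 11, 1995.
February 11, 1995 is Saturday; February 12, 1995 is Sunday. The next qualifying day is February 13, 1995.
The deadline is February 13, 1995; the filing on February 2, 1995 is on or before that date.

Yes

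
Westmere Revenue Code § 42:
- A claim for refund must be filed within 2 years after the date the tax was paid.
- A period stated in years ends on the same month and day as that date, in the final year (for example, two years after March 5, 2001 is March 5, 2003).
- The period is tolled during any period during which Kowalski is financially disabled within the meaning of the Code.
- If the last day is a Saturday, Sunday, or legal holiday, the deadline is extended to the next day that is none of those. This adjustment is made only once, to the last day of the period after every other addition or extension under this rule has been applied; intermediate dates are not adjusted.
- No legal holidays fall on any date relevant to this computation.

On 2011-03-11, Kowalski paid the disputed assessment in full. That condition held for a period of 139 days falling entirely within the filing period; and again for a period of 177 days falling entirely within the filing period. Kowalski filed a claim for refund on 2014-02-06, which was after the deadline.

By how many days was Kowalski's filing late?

2 years after 2011-03-11 is March 11, 2013.
Tolling adds 139 days: March 11, 2013 + 139 days = July 28, 2013.
Tolling adds 177 days: July 28, 2013 + 177 days = January 21, 2014.
January 21, 2014 is a Tuesday and not a legal holiday, so no extension applies.
The deadline is January 21, 2014; from January 21, 2014 to February 6, 2014 is 16 days.

16 days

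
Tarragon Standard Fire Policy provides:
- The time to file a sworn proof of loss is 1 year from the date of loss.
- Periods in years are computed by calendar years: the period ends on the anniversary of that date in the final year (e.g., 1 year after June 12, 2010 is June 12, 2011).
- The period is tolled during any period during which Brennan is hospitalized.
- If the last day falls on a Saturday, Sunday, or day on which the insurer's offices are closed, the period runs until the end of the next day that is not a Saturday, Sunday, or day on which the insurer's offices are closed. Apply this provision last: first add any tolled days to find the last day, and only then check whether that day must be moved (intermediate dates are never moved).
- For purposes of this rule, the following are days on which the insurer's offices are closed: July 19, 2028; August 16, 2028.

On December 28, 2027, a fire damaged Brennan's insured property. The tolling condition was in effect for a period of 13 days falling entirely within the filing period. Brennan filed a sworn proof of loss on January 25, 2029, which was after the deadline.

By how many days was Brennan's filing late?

15 days

1 year after December 28, 2027 is December 28, 2028.
Tolling adds 13 days: December 28, 2028 + 13 days = January 10, 2029.
January 10, 2029 is a Wednesday and not a day on which the insurer's offices are closed, so no extension applies.
The deadline is January 10, 2029; from January 10, 2029 to January 25, 2029 is 15 days.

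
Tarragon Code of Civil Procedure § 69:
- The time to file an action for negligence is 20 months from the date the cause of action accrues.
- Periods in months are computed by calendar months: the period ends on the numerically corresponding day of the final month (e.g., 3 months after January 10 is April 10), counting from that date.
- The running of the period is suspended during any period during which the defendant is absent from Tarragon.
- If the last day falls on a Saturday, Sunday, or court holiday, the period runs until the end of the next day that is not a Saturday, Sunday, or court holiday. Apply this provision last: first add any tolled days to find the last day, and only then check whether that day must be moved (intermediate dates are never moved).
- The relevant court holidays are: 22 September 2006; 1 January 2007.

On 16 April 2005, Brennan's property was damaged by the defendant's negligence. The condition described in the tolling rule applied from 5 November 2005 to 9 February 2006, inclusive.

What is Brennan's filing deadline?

20 months after 16 April 2005 is December 16, 2006.
From November 5, 2005 through February 9, 2006 inclusive is 97 days; tolling adds 97 days: December 16, 2006 + 97 days = March 23, 2007.
March 23, 2007 is a Friday and not a court holiday, so no extension applies.

March 23, 2007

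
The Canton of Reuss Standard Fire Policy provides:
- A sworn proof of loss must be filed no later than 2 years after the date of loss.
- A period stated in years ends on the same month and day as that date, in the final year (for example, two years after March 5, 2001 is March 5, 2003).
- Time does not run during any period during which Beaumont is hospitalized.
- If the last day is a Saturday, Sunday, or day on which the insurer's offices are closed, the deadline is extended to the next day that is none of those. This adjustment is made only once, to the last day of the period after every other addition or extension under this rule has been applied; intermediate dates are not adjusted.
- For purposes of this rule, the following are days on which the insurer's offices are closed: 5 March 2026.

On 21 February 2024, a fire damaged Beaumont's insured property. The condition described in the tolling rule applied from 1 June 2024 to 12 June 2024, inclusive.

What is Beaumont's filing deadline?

2 years after 21 February 2024 is February 21, 2026.
From June 1, 2024 through June 12, 2024 inclusive is 12 days; tolling adds 12 days: February 21, 2026 + 12 days = March 5, 2026.
March 5, 2026 is a listed holiday. The next qualifying day is March 6, 2026.

March 6, 2026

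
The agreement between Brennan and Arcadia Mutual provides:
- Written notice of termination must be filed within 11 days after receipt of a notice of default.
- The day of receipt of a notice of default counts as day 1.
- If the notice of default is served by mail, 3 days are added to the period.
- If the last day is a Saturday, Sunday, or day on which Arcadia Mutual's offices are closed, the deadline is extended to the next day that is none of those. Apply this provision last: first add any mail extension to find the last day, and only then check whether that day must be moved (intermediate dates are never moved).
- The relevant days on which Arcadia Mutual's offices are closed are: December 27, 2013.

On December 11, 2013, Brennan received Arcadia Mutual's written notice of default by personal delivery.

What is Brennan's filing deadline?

Counting December 11, 2013 as day 1, day 11 is December 21, 2013.
Service was not by mail, so no mail extension applies.
December 21, 2013 is Saturday; December 22, 2013 is Sunday. The next qualifying day is December 23, 2013.

December 23, 2013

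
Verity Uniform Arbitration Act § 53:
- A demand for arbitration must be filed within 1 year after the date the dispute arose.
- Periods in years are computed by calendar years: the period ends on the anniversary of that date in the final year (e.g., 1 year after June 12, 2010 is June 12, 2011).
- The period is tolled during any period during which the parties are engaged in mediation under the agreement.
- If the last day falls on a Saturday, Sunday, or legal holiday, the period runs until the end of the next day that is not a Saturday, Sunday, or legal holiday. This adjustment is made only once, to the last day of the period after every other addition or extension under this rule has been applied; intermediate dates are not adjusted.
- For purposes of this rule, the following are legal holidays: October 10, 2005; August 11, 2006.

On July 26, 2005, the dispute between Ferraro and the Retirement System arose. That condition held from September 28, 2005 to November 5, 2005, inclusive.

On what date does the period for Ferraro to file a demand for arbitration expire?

1 year after July 26, 2005 is July 26, 2006.
From September 28, 2005 through November 5, 2005 inclusive is 39 days; tolling adds 39 days: July 26, 2006 + 39 days = September 3, 2006.
September 3, 2006 is Sunday. The next qualifying day is September 4, 2006.

September 4, 2006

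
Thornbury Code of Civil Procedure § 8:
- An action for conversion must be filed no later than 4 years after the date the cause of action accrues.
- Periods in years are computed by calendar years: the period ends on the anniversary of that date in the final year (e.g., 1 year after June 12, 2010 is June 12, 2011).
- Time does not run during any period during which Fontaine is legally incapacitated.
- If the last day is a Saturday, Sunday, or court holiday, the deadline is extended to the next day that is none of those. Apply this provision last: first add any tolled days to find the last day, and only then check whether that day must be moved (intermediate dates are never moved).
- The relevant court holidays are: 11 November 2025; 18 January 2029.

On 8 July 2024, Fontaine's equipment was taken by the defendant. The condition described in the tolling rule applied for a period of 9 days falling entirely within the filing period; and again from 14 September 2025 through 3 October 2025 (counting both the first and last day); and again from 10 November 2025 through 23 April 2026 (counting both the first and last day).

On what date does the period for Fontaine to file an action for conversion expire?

4 years after 8 July 2024 is July 8, 2028.
Tolling adds 9 days: July 8, 2028 + 9 days = July 17, 2028.
From September 14, 2025 through October 3, 2025 inclusive is 20 days; tolling adds 20 days: July 17, 2028 + 20 days = August 6, 2028.
From November 10, 2025 through April 23, 2026 inclusive is 165 days; tolling adds 165 days: August 6, 2028 + 165 days = January 18, 2029.
January 18, 2029 is a listed holiday. The next qualifying day is January 19, 2029.

January 19, 2029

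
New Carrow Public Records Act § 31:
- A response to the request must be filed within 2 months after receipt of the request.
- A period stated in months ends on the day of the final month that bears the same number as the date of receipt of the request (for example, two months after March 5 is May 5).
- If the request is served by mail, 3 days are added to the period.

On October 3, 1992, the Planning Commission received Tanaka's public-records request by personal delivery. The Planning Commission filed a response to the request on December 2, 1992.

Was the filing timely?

2 months after October 3, 1992 is December 3, 1992.
Service was not by mail, so no mail extension applies.
The deadline is December 3, 1992; the filing on December 2, 1992 is on or before that date.

Yes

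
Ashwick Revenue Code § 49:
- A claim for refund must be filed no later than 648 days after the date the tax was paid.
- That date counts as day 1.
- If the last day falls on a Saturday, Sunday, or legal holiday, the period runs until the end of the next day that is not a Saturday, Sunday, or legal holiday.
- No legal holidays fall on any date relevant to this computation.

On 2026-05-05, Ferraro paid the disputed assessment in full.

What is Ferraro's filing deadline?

Counting 2026-05-05 as day 1, day 648 is February 11, 2028.
February 11, 2028 is a Friday and not a legal holiday, so no extension applies.

February 11, 2028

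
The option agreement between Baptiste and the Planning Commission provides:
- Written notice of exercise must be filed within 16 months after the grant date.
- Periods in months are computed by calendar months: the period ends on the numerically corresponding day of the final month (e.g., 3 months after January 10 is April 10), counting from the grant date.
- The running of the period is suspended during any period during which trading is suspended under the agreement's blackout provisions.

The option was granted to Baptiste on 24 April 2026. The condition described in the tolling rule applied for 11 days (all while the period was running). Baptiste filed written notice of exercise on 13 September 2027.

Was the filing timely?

No

16 months after 24 April 2026 is August 24, 2027.
Tolling adds 11 days: August 24, 2027 + 11 days = September 4, 2027.
The deadline is September 4, 2027; the filing on September 13, 2027 is after that date.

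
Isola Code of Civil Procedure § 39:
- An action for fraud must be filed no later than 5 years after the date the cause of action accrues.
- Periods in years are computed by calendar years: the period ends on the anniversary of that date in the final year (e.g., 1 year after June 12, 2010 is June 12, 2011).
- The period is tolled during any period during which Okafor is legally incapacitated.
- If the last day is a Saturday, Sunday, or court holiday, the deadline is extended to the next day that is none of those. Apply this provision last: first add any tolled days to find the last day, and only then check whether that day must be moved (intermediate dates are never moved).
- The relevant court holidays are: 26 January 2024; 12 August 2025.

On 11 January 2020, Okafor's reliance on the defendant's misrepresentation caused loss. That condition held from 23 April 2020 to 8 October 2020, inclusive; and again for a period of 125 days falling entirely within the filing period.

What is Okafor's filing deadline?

November 3, 2025

5 years after 11 January 2020 is January 11, 2025.
From April 23, 2020 through October 8, 2020 inclusive is 169 days; tolling adds 169 days: January 11, 2025 + 169 days = June 29, 2025.
Tolling adds 125 days: June 29, 2025 + 125 days = November 1, 2025.
November 1, 2025 is Saturday; November 2, 2025 is Sunday. The next qualifying day is November 3, 2025.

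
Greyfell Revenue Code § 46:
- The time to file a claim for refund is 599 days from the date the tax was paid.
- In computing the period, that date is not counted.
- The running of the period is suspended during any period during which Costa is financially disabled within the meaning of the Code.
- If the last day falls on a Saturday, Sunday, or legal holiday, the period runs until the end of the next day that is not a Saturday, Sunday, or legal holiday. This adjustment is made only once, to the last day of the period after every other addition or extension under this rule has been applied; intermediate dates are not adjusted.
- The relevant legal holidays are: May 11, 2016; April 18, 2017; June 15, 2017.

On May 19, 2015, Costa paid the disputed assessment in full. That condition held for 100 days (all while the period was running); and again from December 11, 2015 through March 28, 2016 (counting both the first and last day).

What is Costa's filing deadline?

August 4, 2017

599 days after May 19, 2015 is January 7, 2017.
Tolling adds 100 days: January 7, 2017 + 100 days = April 17, 2017.
From December 11, 2015 through March 28, 2016 inclusive is 109 days; tolling adds 109 days: April 17, 2017 + 109 days = August 4, 2017.
August 4, 2017 is a Friday and not a legal holiday, so no extension applies.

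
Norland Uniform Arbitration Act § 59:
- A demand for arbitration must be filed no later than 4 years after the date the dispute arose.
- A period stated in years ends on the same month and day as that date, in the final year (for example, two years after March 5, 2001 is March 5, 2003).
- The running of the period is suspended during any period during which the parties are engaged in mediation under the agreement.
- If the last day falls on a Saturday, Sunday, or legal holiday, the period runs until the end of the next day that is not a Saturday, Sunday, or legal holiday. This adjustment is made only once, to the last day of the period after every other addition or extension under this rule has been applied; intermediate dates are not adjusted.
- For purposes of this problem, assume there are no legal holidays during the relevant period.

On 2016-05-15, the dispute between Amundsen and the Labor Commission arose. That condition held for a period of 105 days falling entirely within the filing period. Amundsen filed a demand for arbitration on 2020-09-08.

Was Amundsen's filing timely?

4 years after 2016-05-15 is May 15, 2020.
Tolling adds 105 days: May 15, 2020 + 105 days = August 28, 2020.
August 28, 2020 is a Friday and not a legal holiday, so no extension applies.
The deadline is August 28, 2020; the filing on September 8, 2020 is after that date.

No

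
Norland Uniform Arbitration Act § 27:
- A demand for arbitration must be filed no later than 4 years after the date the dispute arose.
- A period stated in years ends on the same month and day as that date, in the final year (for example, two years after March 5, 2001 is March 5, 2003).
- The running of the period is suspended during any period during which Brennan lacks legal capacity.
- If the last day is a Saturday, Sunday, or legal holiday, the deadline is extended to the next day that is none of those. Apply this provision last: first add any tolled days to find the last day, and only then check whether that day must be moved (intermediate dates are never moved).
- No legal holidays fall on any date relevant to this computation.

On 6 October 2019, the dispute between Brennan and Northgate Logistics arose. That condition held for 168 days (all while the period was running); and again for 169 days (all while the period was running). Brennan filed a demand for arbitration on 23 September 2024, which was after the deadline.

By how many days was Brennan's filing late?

4 years after 6 October 2019 is October 6, 2023.
Tolling adds 168 days: October 6, 2023 + 168 days = March 22, 2024.
Tolling adds 169 days: March 22, 2024 + 169 days = September 7, 2024.
September 7, 2024 is Saturday; September 8, 2024 is Sunday. The next qualifying day is September 9, 2024.
The deadline is September 9, 2024; from September 9, 2024 to September 23, 2024 is 14 days.

14 days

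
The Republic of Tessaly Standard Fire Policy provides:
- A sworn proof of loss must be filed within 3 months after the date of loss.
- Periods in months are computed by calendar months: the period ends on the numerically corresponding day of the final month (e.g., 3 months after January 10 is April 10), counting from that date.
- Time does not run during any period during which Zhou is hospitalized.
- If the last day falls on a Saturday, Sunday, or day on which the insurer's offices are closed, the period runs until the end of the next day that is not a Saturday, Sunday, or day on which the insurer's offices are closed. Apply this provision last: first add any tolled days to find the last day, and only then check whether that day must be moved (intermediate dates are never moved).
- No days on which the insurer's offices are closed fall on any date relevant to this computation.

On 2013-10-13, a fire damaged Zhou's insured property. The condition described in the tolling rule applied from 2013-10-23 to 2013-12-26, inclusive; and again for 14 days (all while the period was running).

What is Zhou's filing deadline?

3 months after 2013-10-13 is January 13, 2014.
From October 23, 2013 through December 26, 2013 inclusive is 65 days; tolling adds 65 days: January 13, 2014 + 65 days = March 19, 2014.
Tolling adds 14 days: March 19, 2014 + 14 days = April 2, 2014.
April 2, 2014 is a Wednesday and not a day on which the insurer's offices are closed, so no extension applies.

April 2, 2014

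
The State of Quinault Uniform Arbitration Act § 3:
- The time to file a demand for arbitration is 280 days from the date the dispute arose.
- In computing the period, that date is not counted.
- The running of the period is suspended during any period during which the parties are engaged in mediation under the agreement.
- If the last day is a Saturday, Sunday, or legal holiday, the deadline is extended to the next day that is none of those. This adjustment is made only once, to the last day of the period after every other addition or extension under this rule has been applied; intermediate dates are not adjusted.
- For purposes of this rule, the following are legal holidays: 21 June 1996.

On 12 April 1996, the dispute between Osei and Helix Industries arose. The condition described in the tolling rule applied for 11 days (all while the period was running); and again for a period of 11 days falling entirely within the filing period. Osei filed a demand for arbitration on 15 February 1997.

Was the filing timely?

280 days after 12 April 1996 is January 17, 1997.
Tolling adds 11 days: January 17, 1997 + 11 days = January 28, 1997.
Tolling adds 11 days: January 28, 1997 + 11 days = February 8, 1997.
February 8, 1997 is Saturday; February 9, 1997 is Sunday. The next qualifying day is February 10, 1997.
The deadline is February 10, 1997; the filing on February 15, 1997 is after that date.

No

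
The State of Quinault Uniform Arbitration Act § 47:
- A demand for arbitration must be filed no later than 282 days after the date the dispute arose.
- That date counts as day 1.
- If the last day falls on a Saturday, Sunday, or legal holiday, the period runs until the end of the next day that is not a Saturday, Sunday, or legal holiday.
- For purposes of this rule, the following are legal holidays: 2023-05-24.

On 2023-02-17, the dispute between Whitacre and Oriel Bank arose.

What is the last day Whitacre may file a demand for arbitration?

November 27, 2023

Counting 2023-02-17 as day 1, day 282 is November 25, 2023.
November 25, 2023 is Saturday; November 26, 2023 is Sunday. The next qualifying day is November 27, 2023.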